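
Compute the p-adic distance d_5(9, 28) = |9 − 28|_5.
d_5(9, 28) = 1

Step 1 — x − y = 9 − 28 = -19. Step 2 — v_5(-19) = 0 (factor: -19 = −(5^0 · 19); the sign does not affect v_p). Step 3 — |x − y|_5 = 5^{0} = 1.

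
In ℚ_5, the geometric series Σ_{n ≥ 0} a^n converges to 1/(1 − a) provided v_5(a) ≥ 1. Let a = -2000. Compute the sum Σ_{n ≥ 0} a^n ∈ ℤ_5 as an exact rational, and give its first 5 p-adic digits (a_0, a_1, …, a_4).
Σ a^n = 1/(1 − a) = 1/2001;  first 5 digits = (1, 0, 0, 4, 1)

v_5(a) = 3 ≥ 1, so the series converges in ℤ_5 to 1/(1 − a) = 1/(1 − (-2000)) = 1/2001. Expand this rational in ℤ_5: compute digits iteratively via d_i = x_i mod 5, x_{i+1} = (x_i − d_i)/5. The first 5 digits are (1, 0, 0, 4, 1).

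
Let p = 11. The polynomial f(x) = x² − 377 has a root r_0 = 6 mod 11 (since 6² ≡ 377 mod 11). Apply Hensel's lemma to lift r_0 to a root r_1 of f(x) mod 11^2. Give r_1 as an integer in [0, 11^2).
r_1 = 105 (mod 121)

Hensel's recurrence: r_{i+1} = r_i − f(r_i)·(f′(r_i))^{-1} mod 11^{i+2}, with f′(x) = 2x. Iterate:
  r_0 = 6 (mod 11)
  r_1 = 105 (mod 121)
Final: r_1 = 105, and one checks f(r_1) ≡ 0 mod 11^2.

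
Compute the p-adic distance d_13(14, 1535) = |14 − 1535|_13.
d_13(14, 1535) = 1/169

Step 1 — x − y = 14 − 1535 = -1521. Step 2 — v_13(-1521) = 2 (factor: -1521 = −(13^2 · 9); the sign does not affect v_p). Step 3 — |x − y|_13 = 13^{-2} = 1/169.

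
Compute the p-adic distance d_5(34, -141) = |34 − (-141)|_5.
d_5(34, -141) = 1/25

Step 1 — x − y = 34 − (-141) = 175. Step 2 — v_5(175) = 2 (factor: 175 = (5^2 · 7); the sign does not affect v_p). Step 3 — |x − y|_5 = 5^{-2} = 1/25.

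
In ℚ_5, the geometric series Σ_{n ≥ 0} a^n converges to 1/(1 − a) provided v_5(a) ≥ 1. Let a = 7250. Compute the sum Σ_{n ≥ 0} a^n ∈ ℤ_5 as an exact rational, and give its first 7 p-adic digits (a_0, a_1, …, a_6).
Σ a^n = 1/(1 − a) = -1/7249;  first 7 digits = (1, 0, 0, 3, 1, 2, 4)

v_5(a) = 3 ≥ 1, so the series converges in ℤ_5 to 1/(1 − a) = 1/(1 − 7250) = -1/7249. Expand this rational in ℤ_5: compute digits iteratively via d_i = x_i mod 5, x_{i+1} = (x_i − d_i)/5. The first 7 digits are (1, 0, 0, 3, 1, 2, 4).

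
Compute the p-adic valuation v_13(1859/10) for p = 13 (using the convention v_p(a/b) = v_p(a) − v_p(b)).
v_13(1859/10) = 2

Factor powers of 13 from the numerator and denominator of the reduced fraction: 1859 = 13^2 · 11 and 10 = 13^0 · 10. Apply v_p(a/b) = v_p(a) − v_p(b): v_13(1859/10) = 2 − 0 = 2.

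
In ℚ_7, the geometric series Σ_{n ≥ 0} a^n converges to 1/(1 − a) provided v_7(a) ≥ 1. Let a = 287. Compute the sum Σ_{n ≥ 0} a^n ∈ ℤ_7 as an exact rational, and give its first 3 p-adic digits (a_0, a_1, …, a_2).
Σ a^n = 1/(1 − a) = -1/286;  first 3 digits = (1, 6, 6)

v_7(a) = 1 ≥ 1, so the series converges in ℤ_7 to 1/(1 − a) = 1/(1 − 287) = -1/286. Expand this rational in ℤ_7: compute digits iteratively via d_i = x_i mod 7, x_{i+1} = (x_i − d_i)/7. The first 3 digits are (1, 6, 6).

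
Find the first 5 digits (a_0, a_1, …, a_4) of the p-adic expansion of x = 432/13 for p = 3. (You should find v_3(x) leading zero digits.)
(a_0, …, a_4) = (0, 0, 0, 1, 1)

v_3(432/13) = 3, so a_0 = ... = a_2 = 0. Factor out: x = 3^3 · u with u = 16/13 a unit in ℤ_3. Expand u iteratively via a_{v+i} = u_i mod 3, u_{i+1} = (u_i − a_{v+i})/3:
  u_0 = 16/13;  a_3 = 1;  u_1 = (u_0 − 1)/3 = 1/13
  u_1 = 1/13;  a_4 = 1;  u_2 = (u_1 − 1)/3 = -4/13
Digits: (0, 0, 0, 1, 1).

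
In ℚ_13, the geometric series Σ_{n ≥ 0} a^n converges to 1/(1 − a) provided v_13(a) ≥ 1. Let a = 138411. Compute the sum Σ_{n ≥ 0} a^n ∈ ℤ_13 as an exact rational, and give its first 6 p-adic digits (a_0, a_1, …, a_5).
Σ a^n = 1/(1 − a) = -1/138410;  first 6 digits = (1, 0, 0, 11, 4, 0)

v_13(a) = 3 ≥ 1, so the series converges in ℤ_13 to 1/(1 − a) = 1/(1 − 138411) = -1/138410. Expand this rational in ℤ_13: compute digits iteratively via d_i = x_i mod 13, x_{i+1} = (x_i − d_i)/13. The first 6 digits are (1, 0, 0, 11, 4, 0).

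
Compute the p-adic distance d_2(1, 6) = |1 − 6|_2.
d_2(1, 6) = 1

Step 1 — x − y = 1 − 6 = -5. Step 2 — v_2(-5) = 0 (factor: -5 = −(2^0 · 5); the sign does not affect v_p). Step 3 — |x − y|_2 = 2^{0} = 1.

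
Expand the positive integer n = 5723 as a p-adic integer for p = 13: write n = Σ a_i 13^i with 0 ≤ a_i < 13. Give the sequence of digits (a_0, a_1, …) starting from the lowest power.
(a_0, a_1, …) = (3, 11, 7, 2)

Repeated division by 13 gives the digits low-to-high: 5723 = 3 + 11·13^1 + 7·13^2 + 2·13^3. Digit sequence: (3, 11, 7, 2).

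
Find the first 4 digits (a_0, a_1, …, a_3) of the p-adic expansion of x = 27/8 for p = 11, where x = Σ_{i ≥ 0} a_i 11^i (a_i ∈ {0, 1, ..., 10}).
(a_0, …, a_3) = (2, 7, 9, 6)

v_11(27/8) = 0 (numerator and denominator both coprime to 11), so x ∈ ℤ_11^×. Compute digits iteratively via a_i = x_i mod 11, x_{i+1} = (x_i − a_i)/11, with x_0 = x:
  x_0 = 27/8;  a_0 = 2;  x_1 = (x_0 − 2)/11 = 1/8
  x_1 = 1/8;  a_1 = 7;  x_2 = (x_1 − 7)/11 = -5/8
  x_2 = -5/8;  a_2 = 9;  x_3 = (x_2 − 9)/11 = -7/8
  x_3 = -7/8;  a_3 = 6;  x_4 = (x_3 − 6)/11 = -5/8
Digits: (2, 7, 9, 6).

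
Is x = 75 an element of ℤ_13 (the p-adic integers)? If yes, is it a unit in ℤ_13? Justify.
x ∈ ℤ_13^× (unit); v_13(x) = 0

ℤ_13 = {x ∈ ℚ_13 : v_13(x) ≥ 0} and ℤ_13^× = {x ∈ ℤ_13 : v_13(x) = 0}. Here v_13(75) = v_13(num) − v_13(den) = 0; compare against these criteria.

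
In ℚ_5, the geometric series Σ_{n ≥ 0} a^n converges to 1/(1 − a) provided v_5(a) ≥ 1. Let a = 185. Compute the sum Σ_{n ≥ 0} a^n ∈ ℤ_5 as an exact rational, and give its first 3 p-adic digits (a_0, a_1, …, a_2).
Σ a^n = 1/(1 − a) = -1/184;  first 3 digits = (1, 2, 1)

v_5(a) = 1 ≥ 1, so the series converges in ℤ_5 to 1/(1 − a) = 1/(1 − 185) = -1/184. Expand this rational in ℤ_5: compute digits iteratively via d_i = x_i mod 5, x_{i+1} = (x_i − d_i)/5. The first 3 digits are (1, 2, 1).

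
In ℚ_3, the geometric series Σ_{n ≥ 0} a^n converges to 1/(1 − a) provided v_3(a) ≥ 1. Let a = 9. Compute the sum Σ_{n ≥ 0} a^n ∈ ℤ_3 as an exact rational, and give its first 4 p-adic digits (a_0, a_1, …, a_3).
Σ a^n = 1/(1 − a) = -1/8;  first 4 digits = (1, 0, 1, 0)

v_3(a) = 2 ≥ 1, so the series converges in ℤ_3 to 1/(1 − a) = 1/(1 − 9) = -1/8. Expand this rational in ℤ_3: compute digits iteratively via d_i = x_i mod 3, x_{i+1} = (x_i − d_i)/3. The first 4 digits are (1, 0, 1, 0).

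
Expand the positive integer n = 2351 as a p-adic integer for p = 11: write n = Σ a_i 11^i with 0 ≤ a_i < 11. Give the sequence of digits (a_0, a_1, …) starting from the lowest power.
(a_0, a_1, …) = (8, 4, 8, 1)

Repeated division by 11 gives the digits low-to-high: 2351 = 8 + 4·11^1 + 8·11^2 + 1·11^3. Digit sequence: (8, 4, 8, 1).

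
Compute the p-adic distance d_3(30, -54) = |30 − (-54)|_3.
d_3(30, -54) = 1/3

Step 1 — x − y = 30 − (-54) = 84. Step 2 — v_3(84) = 1 (factor: 84 = (3^1 · 28); the sign does not affect v_p). Step 3 — |x − y|_3 = 3^{-1} = 1/3.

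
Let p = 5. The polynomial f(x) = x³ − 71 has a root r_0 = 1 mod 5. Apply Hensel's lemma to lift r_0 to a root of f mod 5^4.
r_3 = 591 (mod 625)

Hensel: r_{i+1} = r_i − f(r_i)/f′(r_i) mod 5^{i+2}, where f′(x) = 3x². Iterate:
  r_0 = 1 (mod 5)
  r_1 = 16 (mod 25)
  r_2 = 91 (mod 125)
  r_3 = 591 (mod 625)
Final: r = 591 with f(r) ≡ 0 mod 5^4.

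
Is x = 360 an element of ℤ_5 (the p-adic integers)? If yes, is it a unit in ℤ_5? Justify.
x ∈ ℤ_5 but not a unit; v_5(x) = 1 > 0

ℤ_5 = {x ∈ ℚ_5 : v_5(x) ≥ 0} and ℤ_5^× = {x ∈ ℤ_5 : v_5(x) = 0}. Here v_5(360) = v_5(num) − v_5(den) = 1; compare against these criteria.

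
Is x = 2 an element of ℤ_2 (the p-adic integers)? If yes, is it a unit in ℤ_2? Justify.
x ∈ ℤ_2 but not a unit; v_2(x) = 1 > 0

ℤ_2 = {x ∈ ℚ_2 : v_2(x) ≥ 0} and ℤ_2^× = {x ∈ ℤ_2 : v_2(x) = 0}. Here v_2(2) = v_2(num) − v_2(den) = 1; compare against these criteria.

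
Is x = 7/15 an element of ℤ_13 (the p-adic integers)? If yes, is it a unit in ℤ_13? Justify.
x ∈ ℤ_13^× (unit); v_13(x) = 0

ℤ_13 = {x ∈ ℚ_13 : v_13(x) ≥ 0} and ℤ_13^× = {x ∈ ℤ_13 : v_13(x) = 0}. Here v_13(7/15) = v_13(num) − v_13(den) = 0; compare against these criteria.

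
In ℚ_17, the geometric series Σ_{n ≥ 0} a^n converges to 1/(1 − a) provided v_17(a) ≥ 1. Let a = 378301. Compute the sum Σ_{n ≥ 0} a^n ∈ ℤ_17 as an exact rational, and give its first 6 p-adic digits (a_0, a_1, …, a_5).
Σ a^n = 1/(1 − a) = -1/378300;  first 6 digits = (1, 0, 0, 9, 4, 0)

v_17(a) = 3 ≥ 1, so the series converges in ℤ_17 to 1/(1 − a) = 1/(1 − 378301) = -1/378300. Expand this rational in ℤ_17: compute digits iteratively via d_i = x_i mod 17, x_{i+1} = (x_i − d_i)/17. The first 6 digits are (1, 0, 0, 9, 4, 0).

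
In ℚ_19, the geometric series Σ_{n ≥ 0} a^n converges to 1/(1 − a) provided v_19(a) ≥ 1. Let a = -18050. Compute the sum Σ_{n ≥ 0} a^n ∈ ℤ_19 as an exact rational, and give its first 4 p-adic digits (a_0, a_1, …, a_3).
Σ a^n = 1/(1 − a) = 1/18051;  first 4 digits = (1, 0, 7, 16)

v_19(a) = 2 ≥ 1, so the series converges in ℤ_19 to 1/(1 − a) = 1/(1 − (-18050)) = 1/18051. Expand this rational in ℤ_19: compute digits iteratively via d_i = x_i mod 19, x_{i+1} = (x_i − d_i)/19. The first 4 digits are (1, 0, 7, 16).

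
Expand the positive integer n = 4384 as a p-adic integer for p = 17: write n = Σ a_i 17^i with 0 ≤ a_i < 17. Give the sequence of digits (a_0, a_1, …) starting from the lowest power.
(a_0, a_1, …) = (15, 2, 15)

Repeated division by 17 gives the digits low-to-high: 4384 = 15 + 2·17^1 + 15·17^2. Digit sequence: (15, 2, 15).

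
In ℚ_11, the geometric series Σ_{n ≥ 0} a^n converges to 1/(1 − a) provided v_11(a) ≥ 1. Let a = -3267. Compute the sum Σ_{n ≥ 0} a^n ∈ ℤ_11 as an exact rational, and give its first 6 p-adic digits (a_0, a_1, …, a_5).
Σ a^n = 1/(1 − a) = 1/3268;  first 6 digits = (1, 0, 6, 8, 2, 0)

v_11(a) = 2 ≥ 1, so the series converges in ℤ_11 to 1/(1 − a) = 1/(1 − (-3267)) = 1/3268. Expand this rational in ℤ_11: compute digits iteratively via d_i = x_i mod 11, x_{i+1} = (x_i − d_i)/11. The first 6 digits are (1, 0, 6, 8, 2, 0).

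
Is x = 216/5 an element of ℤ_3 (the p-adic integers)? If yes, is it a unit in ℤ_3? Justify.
x ∈ ℤ_3 but not a unit; v_3(x) = 3 > 0

ℤ_3 = {x ∈ ℚ_3 : v_3(x) ≥ 0} and ℤ_3^× = {x ∈ ℤ_3 : v_3(x) = 0}. Here v_3(216/5) = v_3(num) − v_3(den) = 3; compare against these criteria.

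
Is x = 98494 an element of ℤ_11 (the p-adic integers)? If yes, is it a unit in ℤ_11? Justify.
x ∈ ℤ_11 but not a unit; v_11(x) = 3 > 0

ℤ_11 = {x ∈ ℚ_11 : v_11(x) ≥ 0} and ℤ_11^× = {x ∈ ℤ_11 : v_11(x) = 0}. Here v_11(98494) = v_11(num) − v_11(den) = 3; compare against these criteria.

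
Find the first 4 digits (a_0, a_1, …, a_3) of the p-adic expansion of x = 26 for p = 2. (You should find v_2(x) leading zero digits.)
(a_0, …, a_3) = (0, 1, 0, 1)

v_2(26) = 1, so a_0 = ... = a_0 = 0. Factor out: x = 2^1 · u with u = 13 a unit in ℤ_2. Expand u iteratively via a_{v+i} = u_i mod 2, u_{i+1} = (u_i − a_{v+i})/2:
  u_0 = 13;  a_1 = 1;  u_1 = (u_0 − 1)/2 = 6
  u_1 = 6;  a_2 = 0;  u_2 = (u_1 − 0)/2 = 3
  u_2 = 3;  a_3 = 1;  u_3 = (u_2 − 1)/2 = 1
Digits: (0, 1, 0, 1).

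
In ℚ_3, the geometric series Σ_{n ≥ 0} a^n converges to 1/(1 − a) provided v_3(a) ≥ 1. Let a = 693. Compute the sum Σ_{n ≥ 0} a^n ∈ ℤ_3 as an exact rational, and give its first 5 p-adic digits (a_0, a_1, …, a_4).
Σ a^n = 1/(1 − a) = -1/692;  first 5 digits = (1, 0, 2, 1, 0)

v_3(a) = 2 ≥ 1, so the series converges in ℤ_3 to 1/(1 − a) = 1/(1 − 693) = -1/692. Expand this rational in ℤ_3: compute digits iteratively via d_i = x_i mod 3, x_{i+1} = (x_i − d_i)/3. The first 5 digits are (1, 0, 2, 1, 0).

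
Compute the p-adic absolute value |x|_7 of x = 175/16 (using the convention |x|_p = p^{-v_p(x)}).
|175/16|_7 = 1/7

Step 1 — compute v_7(x) by factoring powers of 7 out of the numerator and denominator: v_7(175/16) = 1. Step 2 — apply |x|_p = p^{-v_p(x)} = 7^{-1} = 1/7.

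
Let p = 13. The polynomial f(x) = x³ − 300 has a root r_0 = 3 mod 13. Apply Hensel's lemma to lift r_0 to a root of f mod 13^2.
r_1 = 107 (mod 169)

Hensel: r_{i+1} = r_i − f(r_i)/f′(r_i) mod 13^{i+2}, where f′(x) = 3x². Iterate:
  r_0 = 3 (mod 13)
  r_1 = 107 (mod 169)
Final: r = 107 with f(r) ≡ 0 mod 13^2.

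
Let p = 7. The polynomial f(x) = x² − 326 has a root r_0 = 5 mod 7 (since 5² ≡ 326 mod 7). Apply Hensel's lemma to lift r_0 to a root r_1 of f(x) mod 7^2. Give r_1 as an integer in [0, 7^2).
r_1 = 40 (mod 49)

Hensel's recurrence: r_{i+1} = r_i − f(r_i)·(f′(r_i))^{-1} mod 7^{i+2}, with f′(x) = 2x. Iterate:
  r_0 = 5 (mod 7)
  r_1 = 40 (mod 49)
Final: r_1 = 40, and one checks f(r_1) ≡ 0 mod 7^2.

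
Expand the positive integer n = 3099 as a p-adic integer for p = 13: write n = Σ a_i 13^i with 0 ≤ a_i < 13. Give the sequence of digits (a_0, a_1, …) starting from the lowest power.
(a_0, a_1, …) = (5, 4, 5, 1)

Repeated division by 13 gives the digits low-to-high: 3099 = 5 + 4·13^1 + 5·13^2 + 1·13^3. Digit sequence: (5, 4, 5, 1).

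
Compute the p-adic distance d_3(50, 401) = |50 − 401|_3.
d_3(50, 401) = 1/27

Step 1 — x − y = 50 − 401 = -351. Step 2 — v_3(-351) = 3 (factor: -351 = −(3^3 · 13); the sign does not affect v_p). Step 3 — |x − y|_3 = 3^{-3} = 1/27.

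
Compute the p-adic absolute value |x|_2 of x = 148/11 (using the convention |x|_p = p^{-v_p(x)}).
|148/11|_2 = 1/4

Step 1 — compute v_2(x) by factoring powers of 2 out of the numerator and denominator: v_2(148/11) = 2. Step 2 — apply |x|_p = p^{-v_p(x)} = 2^{-2} = 1/4.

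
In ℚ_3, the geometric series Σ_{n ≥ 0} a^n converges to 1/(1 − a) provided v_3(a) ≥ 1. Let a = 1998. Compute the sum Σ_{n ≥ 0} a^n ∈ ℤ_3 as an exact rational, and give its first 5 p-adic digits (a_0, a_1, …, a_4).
Σ a^n = 1/(1 − a) = -1/1997;  first 5 digits = (1, 0, 0, 2, 0)

v_3(a) = 3 ≥ 1, so the series converges in ℤ_3 to 1/(1 − a) = 1/(1 − 1998) = -1/1997. Expand this rational in ℤ_3: compute digits iteratively via d_i = x_i mod 3, x_{i+1} = (x_i − d_i)/3. The first 5 digits are (1, 0, 0, 2, 0).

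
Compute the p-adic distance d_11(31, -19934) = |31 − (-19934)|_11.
d_11(31, -19934) = 1/1331

Step 1 — x − y = 31 − (-19934) = 19965. Step 2 — v_11(19965) = 3 (factor: 19965 = (11^3 · 15); the sign does not affect v_p). Step 3 — |x − y|_11 = 11^{-3} = 1/1331.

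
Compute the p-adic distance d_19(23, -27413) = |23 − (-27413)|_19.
d_19(23, -27413) = 1/6859

Step 1 — x − y = 23 − (-27413) = 27436. Step 2 — v_19(27436) = 3 (factor: 27436 = (19^3 · 4); the sign does not affect v_p). Step 3 — |x − y|_19 = 19^{-3} = 1/6859.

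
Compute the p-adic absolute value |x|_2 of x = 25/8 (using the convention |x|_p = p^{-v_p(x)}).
|25/8|_2 = 8

Step 1 — compute v_2(x) by factoring powers of 2 out of the numerator and denominator: v_2(25/8) = -3. Step 2 — apply |x|_p = p^{-v_p(x)} = 2^{3} = 8.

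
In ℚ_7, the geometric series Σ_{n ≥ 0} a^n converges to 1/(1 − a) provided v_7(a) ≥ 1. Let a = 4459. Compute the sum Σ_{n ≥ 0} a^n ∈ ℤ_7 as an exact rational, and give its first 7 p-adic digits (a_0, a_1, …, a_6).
Σ a^n = 1/(1 − a) = -1/4458;  first 7 digits = (1, 0, 0, 6, 1, 0, 1)

v_7(a) = 3 ≥ 1, so the series converges in ℤ_7 to 1/(1 − a) = 1/(1 − 4459) = -1/4458. Expand this rational in ℤ_7: compute digits iteratively via d_i = x_i mod 7, x_{i+1} = (x_i − d_i)/7. The first 7 digits are (1, 0, 0, 6, 1, 0, 1).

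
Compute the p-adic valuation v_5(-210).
v_5(-210) = 1

v_5(n) is the largest exponent k such that 5^k divides n. Factor out: -210 = -5^1 · 42. (Sign doesn't affect v_p.) So v_5(-210) = 1.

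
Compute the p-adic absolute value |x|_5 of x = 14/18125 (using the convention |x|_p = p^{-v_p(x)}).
|14/18125|_5 = 625

Step 1 — compute v_5(x) by factoring powers of 5 out of the numerator and denominator: v_5(14/18125) = -4. Step 2 — apply |x|_p = p^{-v_p(x)} = 5^{4} = 625.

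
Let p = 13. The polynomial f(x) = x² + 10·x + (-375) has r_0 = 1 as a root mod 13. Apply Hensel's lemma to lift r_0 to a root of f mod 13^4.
r_3 = 28536 (mod 28561)

Hensel: r_{i+1} = r_i − f(r_i)·(f′(r_i))^{-1} mod 13^{i+2}, f′(x) = 2x + 10. Iterate:
  r_0 = 1 (mod 13)
  r_1 = 144 (mod 169)
  r_2 = 2172 (mod 2197)
  r_3 = 28536 (mod 28561)
Final: r = 28536 satisfies f(r) ≡ 0 mod 13^4.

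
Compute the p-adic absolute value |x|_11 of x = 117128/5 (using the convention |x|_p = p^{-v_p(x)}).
|117128/5|_11 = 1/14641

Step 1 — compute v_11(x) by factoring powers of 11 out of the numerator and denominator: v_11(117128/5) = 4. Step 2 — apply |x|_p = p^{-v_p(x)} = 11^{-4} = 1/14641.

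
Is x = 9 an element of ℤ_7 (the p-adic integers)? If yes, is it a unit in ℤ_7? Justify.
x ∈ ℤ_7^× (unit); v_7(x) = 0

ℤ_7 = {x ∈ ℚ_7 : v_7(x) ≥ 0} and ℤ_7^× = {x ∈ ℤ_7 : v_7(x) = 0}. Here v_7(9) = v_7(num) − v_7(den) = 0; compare against these criteria.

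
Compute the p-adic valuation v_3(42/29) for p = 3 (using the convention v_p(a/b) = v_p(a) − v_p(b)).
v_3(42/29) = 1

Factor powers of 3 from the numerator and denominator of the reduced fraction: 42 = 3^1 · 14 and 29 = 3^0 · 29. Apply v_p(a/b) = v_p(a) − v_p(b): v_3(42/29) = 1 − 0 = 1.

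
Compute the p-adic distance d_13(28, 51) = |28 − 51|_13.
d_13(28, 51) = 1

Step 1 — x − y = 28 − 51 = -23. Step 2 — v_13(-23) = 0 (factor: -23 = −(13^0 · 23); the sign does not affect v_p). Step 3 — |x − y|_13 = 13^{0} = 1.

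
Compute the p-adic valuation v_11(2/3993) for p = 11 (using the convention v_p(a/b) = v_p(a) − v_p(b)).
v_11(2/3993) = -3

Factor powers of 11 from the numerator and denominator of the reduced fraction: 2 = 11^0 · 2 and 3993 = 11^3 · 3. Apply v_p(a/b) = v_p(a) − v_p(b): v_11(2/3993) = 0 − 3 = -3.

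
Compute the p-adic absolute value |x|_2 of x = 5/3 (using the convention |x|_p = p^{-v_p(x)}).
|5/3|_2 = 1

Step 1 — compute v_2(x) by factoring powers of 2 out of the numerator and denominator: v_2(5/3) = 0. Step 2 — apply |x|_p = p^{-v_p(x)} = 2^{0} = 1.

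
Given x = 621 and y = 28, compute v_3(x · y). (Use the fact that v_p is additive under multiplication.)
v_3(17388) = 3

v_p(x) = 3 (factor: 621 = 3^3 · 23); v_p(y) = 0 (factor: 28 = 3^0 · 28). Additivity: v_p(xy) = v_p(x) + v_p(y) = 3 + 0 = 3. (Direct check: xy = 17388 = 3^3 · (644).)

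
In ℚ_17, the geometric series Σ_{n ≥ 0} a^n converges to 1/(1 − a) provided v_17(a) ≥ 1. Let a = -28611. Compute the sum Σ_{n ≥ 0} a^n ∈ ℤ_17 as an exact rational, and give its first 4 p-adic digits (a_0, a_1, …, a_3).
Σ a^n = 1/(1 − a) = 1/28612;  first 4 digits = (1, 0, 3, 11)

v_17(a) = 2 ≥ 1, so the series converges in ℤ_17 to 1/(1 − a) = 1/(1 − (-28611)) = 1/28612. Expand this rational in ℤ_17: compute digits iteratively via d_i = x_i mod 17, x_{i+1} = (x_i − d_i)/17. The first 4 digits are (1, 0, 3, 11).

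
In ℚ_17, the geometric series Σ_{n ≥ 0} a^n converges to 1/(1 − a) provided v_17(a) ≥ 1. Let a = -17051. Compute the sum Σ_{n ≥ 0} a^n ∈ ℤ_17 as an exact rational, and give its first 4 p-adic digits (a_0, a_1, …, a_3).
Σ a^n = 1/(1 − a) = 1/17052;  first 4 digits = (1, 0, 9, 13)

v_17(a) = 2 ≥ 1, so the series converges in ℤ_17 to 1/(1 − a) = 1/(1 − (-17051)) = 1/17052. Expand this rational in ℤ_17: compute digits iteratively via d_i = x_i mod 17, x_{i+1} = (x_i − d_i)/17. The first 4 digits are (1, 0, 9, 13).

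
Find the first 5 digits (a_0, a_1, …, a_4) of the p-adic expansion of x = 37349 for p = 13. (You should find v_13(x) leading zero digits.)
(a_0, …, a_4) = (0, 0, 0, 4, 1)

v_13(37349) = 3, so a_0 = ... = a_2 = 0. Factor out: x = 13^3 · u with u = 17 a unit in ℤ_13. Expand u iteratively via a_{v+i} = u_i mod 13, u_{i+1} = (u_i − a_{v+i})/13:
  u_0 = 17;  a_3 = 4;  u_1 = (u_0 − 4)/13 = 1
  u_1 = 1;  a_4 = 1;  u_2 = (u_1 − 1)/13 = 0
Digits: (0, 0, 0, 4, 1).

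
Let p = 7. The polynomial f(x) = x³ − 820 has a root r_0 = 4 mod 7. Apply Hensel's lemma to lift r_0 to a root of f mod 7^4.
r_3 = 81 (mod 2401)

Hensel: r_{i+1} = r_i − f(r_i)/f′(r_i) mod 7^{i+2}, where f′(x) = 3x². Iterate:
  r_0 = 4 (mod 7)
  r_1 = 32 (mod 49)
  r_2 = 81 (mod 343)
  r_3 = 81 (mod 2401)
Final: r = 81 with f(r) ≡ 0 mod 7^4.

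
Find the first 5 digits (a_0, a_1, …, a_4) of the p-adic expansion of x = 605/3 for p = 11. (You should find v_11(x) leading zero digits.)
(a_0, …, a_4) = (0, 0, 9, 3, 7)

v_11(605/3) = 2, so a_0 = ... = a_1 = 0. Factor out: x = 11^2 · u with u = 5/3 a unit in ℤ_11. Expand u iteratively via a_{v+i} = u_i mod 11, u_{i+1} = (u_i − a_{v+i})/11:
  u_0 = 5/3;  a_2 = 9;  u_1 = (u_0 − 9)/11 = -2/3
  u_1 = -2/3;  a_3 = 3;  u_2 = (u_1 − 3)/11 = -1/3
  u_2 = -1/3;  a_4 = 7;  u_3 = (u_2 − 7)/11 = -2/3
Digits: (0, 0, 9, 3, 7).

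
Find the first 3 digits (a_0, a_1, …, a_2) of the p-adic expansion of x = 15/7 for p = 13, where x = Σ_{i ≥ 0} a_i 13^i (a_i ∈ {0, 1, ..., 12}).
(a_0, …, a_2) = (4, 11, 1)

v_13(15/7) = 0 (numerator and denominator both coprime to 13), so x ∈ ℤ_13^×. Compute digits iteratively via a_i = x_i mod 13, x_{i+1} = (x_i − a_i)/13, with x_0 = x:
  x_0 = 15/7;  a_0 = 4;  x_1 = (x_0 − 4)/13 = -1/7
  x_1 = -1/7;  a_1 = 11;  x_2 = (x_1 − 11)/13 = -6/7
  x_2 = -6/7;  a_2 = 1;  x_3 = (x_2 − 1)/13 = -1/7
Digits: (4, 11, 1).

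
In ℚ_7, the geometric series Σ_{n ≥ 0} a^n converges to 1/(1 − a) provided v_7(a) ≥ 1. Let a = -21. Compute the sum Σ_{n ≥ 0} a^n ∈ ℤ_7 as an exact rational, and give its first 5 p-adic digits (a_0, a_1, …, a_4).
Σ a^n = 1/(1 − a) = 1/22;  first 5 digits = (1, 4, 1, 2, 0)

v_7(a) = 1 ≥ 1, so the series converges in ℤ_7 to 1/(1 − a) = 1/(1 − (-21)) = 1/22. Expand this rational in ℤ_7: compute digits iteratively via d_i = x_i mod 7, x_{i+1} = (x_i − d_i)/7. The first 5 digits are (1, 4, 1, 2, 0).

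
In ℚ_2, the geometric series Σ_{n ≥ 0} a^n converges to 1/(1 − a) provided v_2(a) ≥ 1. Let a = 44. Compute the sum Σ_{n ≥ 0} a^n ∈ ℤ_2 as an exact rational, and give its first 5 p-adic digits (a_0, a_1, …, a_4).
Σ a^n = 1/(1 − a) = -1/43;  first 5 digits = (1, 0, 1, 1, 1)

v_2(a) = 2 ≥ 1, so the series converges in ℤ_2 to 1/(1 − a) = 1/(1 − 44) = -1/43. Expand this rational in ℤ_2: compute digits iteratively via d_i = x_i mod 2, x_{i+1} = (x_i − d_i)/2. The first 5 digits are (1, 0, 1, 1, 1).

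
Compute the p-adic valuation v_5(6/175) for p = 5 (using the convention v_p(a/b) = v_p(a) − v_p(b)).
v_5(6/175) = -2

Factor powers of 5 from the numerator and denominator of the reduced fraction: 6 = 5^0 · 6 and 175 = 5^2 · 7. Apply v_p(a/b) = v_p(a) − v_p(b): v_5(6/175) = 0 − 2 = -2.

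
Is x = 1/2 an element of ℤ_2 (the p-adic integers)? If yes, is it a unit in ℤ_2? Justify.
x ∉ ℤ_2 (v_2(x) = -1 < 0)

ℤ_2 = {x ∈ ℚ_2 : v_2(x) ≥ 0} and ℤ_2^× = {x ∈ ℤ_2 : v_2(x) = 0}. Here v_2(1/2) = v_2(num) − v_2(den) = -1; compare against these criteria.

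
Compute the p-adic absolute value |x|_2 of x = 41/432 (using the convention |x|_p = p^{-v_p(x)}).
|41/432|_2 = 16

Step 1 — compute v_2(x) by factoring powers of 2 out of the numerator and denominator: v_2(41/432) = -4. Step 2 — apply |x|_p = p^{-v_p(x)} = 2^{4} = 16.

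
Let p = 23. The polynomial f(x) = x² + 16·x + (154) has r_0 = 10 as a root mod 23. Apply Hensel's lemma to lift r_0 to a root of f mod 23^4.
r_3 = 16133 (mod 279841)

Hensel: r_{i+1} = r_i − f(r_i)·(f′(r_i))^{-1} mod 23^{i+2}, f′(x) = 2x + 16. Iterate:
  r_0 = 10 (mod 23)
  r_1 = 263 (mod 529)
  r_2 = 3966 (mod 12167)
  r_3 = 16133 (mod 279841)
Final: r = 16133 satisfies f(r) ≡ 0 mod 23^4.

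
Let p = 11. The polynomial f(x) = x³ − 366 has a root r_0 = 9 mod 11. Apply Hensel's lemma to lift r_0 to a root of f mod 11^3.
r_2 = 977 (mod 1331)

Hensel: r_{i+1} = r_i − f(r_i)/f′(r_i) mod 11^{i+2}, where f′(x) = 3x². Iterate:
  r_0 = 9 (mod 11)
  r_1 = 9 (mod 121)
  r_2 = 977 (mod 1331)
Final: r = 977 with f(r) ≡ 0 mod 11^3.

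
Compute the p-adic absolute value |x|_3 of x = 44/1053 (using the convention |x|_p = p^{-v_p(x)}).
|44/1053|_3 = 81

Step 1 — compute v_3(x) by factoring powers of 3 out of the numerator and denominator: v_3(44/1053) = -4. Step 2 — apply |x|_p = p^{-v_p(x)} = 3^{4} = 81.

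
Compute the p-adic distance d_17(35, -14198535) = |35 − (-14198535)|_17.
d_17(35, -14198535) = 1/1419857

Step 1 — x − y = 35 − (-14198535) = 14198570. Step 2 — v_17(14198570) = 5 (factor: 14198570 = (17^5 · 10); the sign does not affect v_p). Step 3 — |x − y|_17 = 17^{-5} = 1/1419857.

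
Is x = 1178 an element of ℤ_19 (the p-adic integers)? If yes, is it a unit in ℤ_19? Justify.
x ∈ ℤ_19 but not a unit; v_19(x) = 1 > 0

ℤ_19 = {x ∈ ℚ_19 : v_19(x) ≥ 0} and ℤ_19^× = {x ∈ ℤ_19 : v_19(x) = 0}. Here v_19(1178) = v_19(num) − v_19(den) = 1; compare against these criteria.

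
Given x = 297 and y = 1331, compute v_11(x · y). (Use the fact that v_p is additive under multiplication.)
v_11(395307) = 4

v_p(x) = 1 (factor: 297 = 11^1 · 27); v_p(y) = 3 (factor: 1331 = 11^3 · 1). Additivity: v_p(xy) = v_p(x) + v_p(y) = 1 + 3 = 4. (Direct check: xy = 395307 = 11^4 · (27).)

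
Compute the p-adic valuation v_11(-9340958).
v_11(-9340958) = 5

v_11(n) is the largest exponent k such that 11^k divides n. Factor out: -9340958 = -11^5 · 58. (Sign doesn't affect v_p.) So v_11(-9340958) = 5.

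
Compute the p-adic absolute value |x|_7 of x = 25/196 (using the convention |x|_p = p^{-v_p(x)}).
|25/196|_7 = 49

Step 1 — compute v_7(x) by factoring powers of 7 out of the numerator and denominator: v_7(25/196) = -2. Step 2 — apply |x|_p = p^{-v_p(x)} = 7^{2} = 49.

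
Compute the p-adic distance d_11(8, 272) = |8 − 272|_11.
d_11(8, 272) = 1/11

Step 1 — x − y = 8 − 272 = -264. Step 2 — v_11(-264) = 1 (factor: -264 = −(11^1 · 24); the sign does not affect v_p). Step 3 — |x − y|_11 = 11^{-1} = 1/11.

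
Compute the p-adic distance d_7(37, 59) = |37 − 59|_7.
d_7(37, 59) = 1

Step 1 — x − y = 37 − 59 = -22. Step 2 — v_7(-22) = 0 (factor: -22 = −(7^0 · 22); the sign does not affect v_p). Step 3 — |x − y|_7 = 7^{0} = 1.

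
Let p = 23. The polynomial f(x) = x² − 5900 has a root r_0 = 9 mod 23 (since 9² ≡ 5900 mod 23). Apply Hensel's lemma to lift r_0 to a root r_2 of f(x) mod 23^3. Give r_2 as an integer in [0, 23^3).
r_2 = 3712 (mod 12167)

Hensel's recurrence: r_{i+1} = r_i − f(r_i)·(f′(r_i))^{-1} mod 23^{i+2}, with f′(x) = 2x. Iterate:
  r_0 = 9 (mod 23)
  r_1 = 9 (mod 529)
  r_2 = 3712 (mod 12167)
Final: r_2 = 3712, and one checks f(r_2) ≡ 0 mod 23^3.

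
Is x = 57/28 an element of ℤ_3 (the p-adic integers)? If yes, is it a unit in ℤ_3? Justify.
x ∈ ℤ_3 but not a unit; v_3(x) = 1 > 0

ℤ_3 = {x ∈ ℚ_3 : v_3(x) ≥ 0} and ℤ_3^× = {x ∈ ℤ_3 : v_3(x) = 0}. Here v_3(57/28) = v_3(num) − v_3(den) = 1; compare against these criteria.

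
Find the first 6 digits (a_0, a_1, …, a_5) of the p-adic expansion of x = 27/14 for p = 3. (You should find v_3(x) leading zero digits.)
(a_0, …, a_5) = (0, 0, 0, 2, 0, 0)

v_3(27/14) = 3, so a_0 = ... = a_2 = 0. Factor out: x = 3^3 · u with u = 1/14 a unit in ℤ_3. Expand u iteratively via a_{v+i} = u_i mod 3, u_{i+1} = (u_i − a_{v+i})/3:
  u_0 = 1/14;  a_3 = 2;  u_1 = (u_0 − 2)/3 = -9/14
  u_1 = -9/14;  a_4 = 0;  u_2 = (u_1 − 0)/3 = -3/14
  u_2 = -3/14;  a_5 = 0;  u_3 = (u_2 − 0)/3 = -1/14
Digits: (0, 0, 0, 2, 0, 0).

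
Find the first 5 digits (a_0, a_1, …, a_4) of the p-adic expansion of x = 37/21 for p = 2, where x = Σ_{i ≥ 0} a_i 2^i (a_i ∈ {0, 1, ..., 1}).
(a_0, …, a_4) = (1, 0, 0, 0, 1)

v_2(37/21) = 0 (numerator and denominator both coprime to 2), so x ∈ ℤ_2^×. Compute digits iteratively via a_i = x_i mod 2, x_{i+1} = (x_i − a_i)/2, with x_0 = x:
  x_0 = 37/21;  a_0 = 1;  x_1 = (x_0 − 1)/2 = 8/21
  x_1 = 8/21;  a_1 = 0;  x_2 = (x_1 − 0)/2 = 4/21
  x_2 = 4/21;  a_2 = 0;  x_3 = (x_2 − 0)/2 = 2/21
  x_3 = 2/21;  a_3 = 0;  x_4 = (x_3 − 0)/2 = 1/21
  x_4 = 1/21;  a_4 = 1;  x_5 = (x_4 − 1)/2 = -10/21
Digits: (1, 0, 0, 0, 1).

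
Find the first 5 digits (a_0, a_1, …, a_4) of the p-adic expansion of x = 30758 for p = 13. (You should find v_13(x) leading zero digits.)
(a_0, …, a_4) = (0, 0, 0, 1, 1)

v_13(30758) = 3, so a_0 = ... = a_2 = 0. Factor out: x = 13^3 · u with u = 14 a unit in ℤ_13. Expand u iteratively via a_{v+i} = u_i mod 13, u_{i+1} = (u_i − a_{v+i})/13:
  u_0 = 14;  a_3 = 1;  u_1 = (u_0 − 1)/13 = 1
  u_1 = 1;  a_4 = 1;  u_2 = (u_1 − 1)/13 = 0
Digits: (0, 0, 0, 1, 1).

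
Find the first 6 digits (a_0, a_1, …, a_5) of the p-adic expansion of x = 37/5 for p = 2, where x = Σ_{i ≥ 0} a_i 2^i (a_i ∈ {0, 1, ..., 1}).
(a_0, …, a_5) = (1, 0, 0, 0, 0, 1)

v_2(37/5) = 0 (numerator and denominator both coprime to 2), so x ∈ ℤ_2^×. Compute digits iteratively via a_i = x_i mod 2, x_{i+1} = (x_i − a_i)/2, with x_0 = x:
  x_0 = 37/5;  a_0 = 1;  x_1 = (x_0 − 1)/2 = 16/5
  x_1 = 16/5;  a_1 = 0;  x_2 = (x_1 − 0)/2 = 8/5
  x_2 = 8/5;  a_2 = 0;  x_3 = (x_2 − 0)/2 = 4/5
  x_3 = 4/5;  a_3 = 0;  x_4 = (x_3 − 0)/2 = 2/5
  x_4 = 2/5;  a_4 = 0;  x_5 = (x_4 − 0)/2 = 1/5
  x_5 = 1/5;  a_5 = 1;  x_6 = (x_5 − 1)/2 = -2/5
Digits: (1, 0, 0, 0, 0, 1).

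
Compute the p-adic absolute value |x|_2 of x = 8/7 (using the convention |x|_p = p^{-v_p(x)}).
|8/7|_2 = 1/8

Step 1 — compute v_2(x) by factoring powers of 2 out of the numerator and denominator: v_2(8/7) = 3. Step 2 — apply |x|_p = p^{-v_p(x)} = 2^{-3} = 1/8.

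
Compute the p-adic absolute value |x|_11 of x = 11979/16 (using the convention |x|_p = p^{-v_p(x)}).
|11979/16|_11 = 1/1331

Step 1 — compute v_11(x) by factoring powers of 11 out of the numerator and denominator: v_11(11979/16) = 3. Step 2 — apply |x|_p = p^{-v_p(x)} = 11^{-3} = 1/1331.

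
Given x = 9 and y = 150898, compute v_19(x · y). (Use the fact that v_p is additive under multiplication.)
v_19(1358082) = 3

v_p(x) = 0 (factor: 9 = 19^0 · 9); v_p(y) = 3 (factor: 150898 = 19^3 · 22). Additivity: v_p(xy) = v_p(x) + v_p(y) = 0 + 3 = 3. (Direct check: xy = 1358082 = 19^3 · (198).)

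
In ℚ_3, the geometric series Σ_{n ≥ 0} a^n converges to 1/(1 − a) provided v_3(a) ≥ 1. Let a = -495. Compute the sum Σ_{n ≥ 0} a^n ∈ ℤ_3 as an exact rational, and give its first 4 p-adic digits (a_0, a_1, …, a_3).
Σ a^n = 1/(1 − a) = 1/496;  first 4 digits = (1, 0, 2, 2)

v_3(a) = 2 ≥ 1, so the series converges in ℤ_3 to 1/(1 − a) = 1/(1 − (-495)) = 1/496. Expand this rational in ℤ_3: compute digits iteratively via d_i = x_i mod 3, x_{i+1} = (x_i − d_i)/3. The first 4 digits are (1, 0, 2, 2).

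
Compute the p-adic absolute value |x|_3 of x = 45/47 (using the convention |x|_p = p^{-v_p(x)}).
|45/47|_3 = 1/9

Step 1 — compute v_3(x) by factoring powers of 3 out of the numerator and denominator: v_3(45/47) = 2. Step 2 — apply |x|_p = p^{-v_p(x)} = 3^{-2} = 1/9.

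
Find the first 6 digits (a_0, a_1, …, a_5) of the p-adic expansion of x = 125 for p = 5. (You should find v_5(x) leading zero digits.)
(a_0, …, a_5) = (0, 0, 0, 1, 0, 0)

v_5(125) = 3, so a_0 = ... = a_2 = 0. Factor out: x = 5^3 · u with u = 1 a unit in ℤ_5. Expand u iteratively via a_{v+i} = u_i mod 5, u_{i+1} = (u_i − a_{v+i})/5:
  u_0 = 1;  a_3 = 1;  u_1 = (u_0 − 1)/5 = 0
  u_1 = 0;  a_4 = 0;  u_2 = (u_1 − 0)/5 = 0
  u_2 = 0;  a_5 = 0;  u_3 = (u_2 − 0)/5 = 0
Digits: (0, 0, 0, 1, 0, 0).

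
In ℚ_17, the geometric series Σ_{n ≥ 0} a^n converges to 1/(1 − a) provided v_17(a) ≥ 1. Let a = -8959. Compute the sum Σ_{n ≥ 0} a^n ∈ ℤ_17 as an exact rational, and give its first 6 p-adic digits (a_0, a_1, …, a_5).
Σ a^n = 1/(1 − a) = 1/8960;  first 6 digits = (1, 0, 3, 15, 8, 5)

v_17(a) = 2 ≥ 1, so the series converges in ℤ_17 to 1/(1 − a) = 1/(1 − (-8959)) = 1/8960. Expand this rational in ℤ_17: compute digits iteratively via d_i = x_i mod 17, x_{i+1} = (x_i − d_i)/17. The first 6 digits are (1, 0, 3, 15, 8, 5).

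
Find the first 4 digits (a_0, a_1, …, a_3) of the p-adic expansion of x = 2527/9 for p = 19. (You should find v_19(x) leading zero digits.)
(a_0, …, a_3) = (0, 0, 5, 4)

v_19(2527/9) = 2, so a_0 = ... = a_1 = 0. Factor out: x = 19^2 · u with u = 7/9 a unit in ℤ_19. Expand u iteratively via a_{v+i} = u_i mod 19, u_{i+1} = (u_i − a_{v+i})/19:
  u_0 = 7/9;  a_2 = 5;  u_1 = (u_0 − 5)/19 = -2/9
  u_1 = -2/9;  a_3 = 4;  u_2 = (u_1 − 4)/19 = -2/9
Digits: (0, 0, 5, 4).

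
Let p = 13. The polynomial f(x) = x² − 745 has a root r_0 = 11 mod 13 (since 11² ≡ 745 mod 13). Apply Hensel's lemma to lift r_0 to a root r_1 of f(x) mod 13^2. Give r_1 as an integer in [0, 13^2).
r_1 = 24 (mod 169)

Hensel's recurrence: r_{i+1} = r_i − f(r_i)·(f′(r_i))^{-1} mod 13^{i+2}, with f′(x) = 2x. Iterate:
  r_0 = 11 (mod 13)
  r_1 = 24 (mod 169)
Final: r_1 = 24, and one checks f(r_1) ≡ 0 mod 13^2.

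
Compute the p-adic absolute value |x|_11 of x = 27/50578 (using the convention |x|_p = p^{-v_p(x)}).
|27/50578|_11 = 1331

Step 1 — compute v_11(x) by factoring powers of 11 out of the numerator and denominator: v_11(27/50578) = -3. Step 2 — apply |x|_p = p^{-v_p(x)} = 11^{3} = 1331.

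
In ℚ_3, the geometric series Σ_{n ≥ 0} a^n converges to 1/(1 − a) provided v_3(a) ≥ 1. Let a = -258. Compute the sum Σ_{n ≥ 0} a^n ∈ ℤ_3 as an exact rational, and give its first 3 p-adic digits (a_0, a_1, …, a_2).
Σ a^n = 1/(1 − a) = 1/259;  first 3 digits = (1, 1, 2)

v_3(a) = 1 ≥ 1, so the series converges in ℤ_3 to 1/(1 − a) = 1/(1 − (-258)) = 1/259. Expand this rational in ℤ_3: compute digits iteratively via d_i = x_i mod 3, x_{i+1} = (x_i − d_i)/3. The first 3 digits are (1, 1, 2).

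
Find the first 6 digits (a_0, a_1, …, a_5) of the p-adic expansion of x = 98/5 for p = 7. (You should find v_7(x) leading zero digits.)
(a_0, …, a_5) = (0, 0, 6, 2, 1, 4)

v_7(98/5) = 2, so a_0 = ... = a_1 = 0. Factor out: x = 7^2 · u with u = 2/5 a unit in ℤ_7. Expand u iteratively via a_{v+i} = u_i mod 7, u_{i+1} = (u_i − a_{v+i})/7:
  u_0 = 2/5;  a_2 = 6;  u_1 = (u_0 − 6)/7 = -4/5
  u_1 = -4/5;  a_3 = 2;  u_2 = (u_1 − 2)/7 = -2/5
  u_2 = -2/5;  a_4 = 1;  u_3 = (u_2 − 1)/7 = -1/5
  u_3 = -1/5;  a_5 = 4;  u_4 = (u_3 − 4)/7 = -3/5
Digits: (0, 0, 6, 2, 1, 4).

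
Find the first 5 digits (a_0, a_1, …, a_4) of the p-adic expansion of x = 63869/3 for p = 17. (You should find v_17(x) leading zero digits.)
(a_0, …, a_4) = (0, 0, 0, 10, 11)

v_17(63869/3) = 3, so a_0 = ... = a_2 = 0. Factor out: x = 17^3 · u with u = 13/3 a unit in ℤ_17. Expand u iteratively via a_{v+i} = u_i mod 17, u_{i+1} = (u_i − a_{v+i})/17:
  u_0 = 13/3;  a_3 = 10;  u_1 = (u_0 − 10)/17 = -1/3
  u_1 = -1/3;  a_4 = 11;  u_2 = (u_1 − 11)/17 = -2/3
Digits: (0, 0, 0, 10, 11).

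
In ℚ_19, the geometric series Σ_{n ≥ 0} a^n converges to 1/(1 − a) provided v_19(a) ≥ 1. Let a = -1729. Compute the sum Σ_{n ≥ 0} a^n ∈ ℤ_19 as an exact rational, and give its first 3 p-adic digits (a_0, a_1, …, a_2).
Σ a^n = 1/(1 − a) = 1/1730;  first 3 digits = (1, 4, 11)

v_19(a) = 1 ≥ 1, so the series converges in ℤ_19 to 1/(1 − a) = 1/(1 − (-1729)) = 1/1730. Expand this rational in ℤ_19: compute digits iteratively via d_i = x_i mod 19, x_{i+1} = (x_i − d_i)/19. The first 3 digits are (1, 4, 11).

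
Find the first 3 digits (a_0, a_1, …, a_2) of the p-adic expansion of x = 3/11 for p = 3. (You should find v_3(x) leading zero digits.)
(a_0, …, a_2) = (0, 2, 1)

v_3(3/11) = 1, so a_0 = ... = a_0 = 0. Factor out: x = 3^1 · u with u = 1/11 a unit in ℤ_3. Expand u iteratively via a_{v+i} = u_i mod 3, u_{i+1} = (u_i − a_{v+i})/3:
  u_0 = 1/11;  a_1 = 2;  u_1 = (u_0 − 2)/3 = -7/11
  u_1 = -7/11;  a_2 = 1;  u_2 = (u_1 − 1)/3 = -6/11
Digits: (0, 2, 1).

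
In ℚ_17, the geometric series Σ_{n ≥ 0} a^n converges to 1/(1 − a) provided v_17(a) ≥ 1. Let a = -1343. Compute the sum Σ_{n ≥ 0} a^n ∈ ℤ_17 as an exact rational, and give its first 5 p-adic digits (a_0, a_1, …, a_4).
Σ a^n = 1/(1 − a) = 1/1344;  first 5 digits = (1, 6, 14, 4, 8)

v_17(a) = 1 ≥ 1, so the series converges in ℤ_17 to 1/(1 − a) = 1/(1 − (-1343)) = 1/1344. Expand this rational in ℤ_17: compute digits iteratively via d_i = x_i mod 17, x_{i+1} = (x_i − d_i)/17. The first 5 digits are (1, 6, 14, 4, 8).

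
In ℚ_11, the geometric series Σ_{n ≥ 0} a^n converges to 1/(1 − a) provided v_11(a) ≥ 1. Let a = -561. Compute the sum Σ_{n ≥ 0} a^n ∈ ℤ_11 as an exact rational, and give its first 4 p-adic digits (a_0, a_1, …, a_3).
Σ a^n = 1/(1 − a) = 1/562;  first 4 digits = (1, 4, 0, 3)

v_11(a) = 1 ≥ 1, so the series converges in ℤ_11 to 1/(1 − a) = 1/(1 − (-561)) = 1/562. Expand this rational in ℤ_11: compute digits iteratively via d_i = x_i mod 11, x_{i+1} = (x_i − d_i)/11. The first 4 digits are (1, 4, 0, 3).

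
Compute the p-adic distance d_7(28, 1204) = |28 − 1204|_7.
d_7(28, 1204) = 1/49

Step 1 — x − y = 28 − 1204 = -1176. Step 2 — v_7(-1176) = 2 (factor: -1176 = −(7^2 · 24); the sign does not affect v_p). Step 3 — |x − y|_7 = 7^{-2} = 1/49.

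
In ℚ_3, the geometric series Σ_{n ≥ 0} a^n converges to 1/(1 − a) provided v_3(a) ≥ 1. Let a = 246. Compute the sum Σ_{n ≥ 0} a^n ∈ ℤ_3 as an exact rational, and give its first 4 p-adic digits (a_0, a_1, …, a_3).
Σ a^n = 1/(1 − a) = -1/245;  first 4 digits = (1, 1, 1, 1)

v_3(a) = 1 ≥ 1, so the series converges in ℤ_3 to 1/(1 − a) = 1/(1 − 246) = -1/245. Expand this rational in ℤ_3: compute digits iteratively via d_i = x_i mod 3, x_{i+1} = (x_i − d_i)/3. The first 4 digits are (1, 1, 1, 1).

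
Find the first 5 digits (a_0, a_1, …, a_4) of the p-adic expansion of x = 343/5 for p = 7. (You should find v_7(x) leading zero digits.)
(a_0, …, a_4) = (0, 0, 0, 3, 1)

v_7(343/5) = 3, so a_0 = ... = a_2 = 0. Factor out: x = 7^3 · u with u = 1/5 a unit in ℤ_7. Expand u iteratively via a_{v+i} = u_i mod 7, u_{i+1} = (u_i − a_{v+i})/7:
  u_0 = 1/5;  a_3 = 3;  u_1 = (u_0 − 3)/7 = -2/5
  u_1 = -2/5;  a_4 = 1;  u_2 = (u_1 − 1)/7 = -1/5
Digits: (0, 0, 0, 3, 1).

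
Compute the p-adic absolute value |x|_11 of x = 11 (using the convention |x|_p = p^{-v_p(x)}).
|11|_11 = 1/11

Step 1 — compute v_11(x) by factoring powers of 11 out of the numerator and denominator: v_11(11) = 1. Step 2 — apply |x|_p = p^{-v_p(x)} = 11^{-1} = 1/11.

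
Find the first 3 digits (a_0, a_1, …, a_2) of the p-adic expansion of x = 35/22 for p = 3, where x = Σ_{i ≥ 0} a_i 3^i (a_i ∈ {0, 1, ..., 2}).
(a_0, …, a_2) = (2, 0, 2)

v_3(35/22) = 0 (numerator and denominator both coprime to 3), so x ∈ ℤ_3^×. Compute digits iteratively via a_i = x_i mod 3, x_{i+1} = (x_i − a_i)/3, with x_0 = x:
  x_0 = 35/22;  a_0 = 2;  x_1 = (x_0 − 2)/3 = -3/22
  x_1 = -3/22;  a_1 = 0;  x_2 = (x_1 − 0)/3 = -1/22
  x_2 = -1/22;  a_2 = 2;  x_3 = (x_2 − 2)/3 = -15/22
Digits: (2, 0, 2).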